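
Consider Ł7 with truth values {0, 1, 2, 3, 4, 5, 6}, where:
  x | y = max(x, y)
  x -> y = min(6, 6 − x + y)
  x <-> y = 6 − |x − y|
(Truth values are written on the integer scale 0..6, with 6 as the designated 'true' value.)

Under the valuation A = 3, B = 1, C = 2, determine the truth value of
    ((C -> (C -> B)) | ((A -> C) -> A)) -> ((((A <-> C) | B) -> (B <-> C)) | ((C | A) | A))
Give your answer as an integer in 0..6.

6

C -> B = 2 -> 1 = 5
C -> (C -> B) = 2 -> 5 = 6
A -> C = 3 -> 2 = 5
(A -> C) -> A = 5 -> 3 = 4
(C -> (C -> B)) | ((A -> C) -> A) = 6 | 4 = 6
A <-> C = 3 <-> 2 = 5
(A <-> C) | B = 5 | 1 = 5
B <-> C = 1 <-> 2 = 5
((A <-> C) | B) -> (B <-> C) = 5 -> 5 = 6
C | A = 2 | 3 = 3
(C | A) | A = 3 | 3 = 3
(((A <-> C) | B) -> (B <-> C)) | ((C | A) | A) = 6 | 3 = 6
((C -> (C -> B)) | ((A -> C) -> A)) -> ((((A <-> C) | B) -> (B <-> C)) | ((C | A) | A)) = 6 -> 6 = 6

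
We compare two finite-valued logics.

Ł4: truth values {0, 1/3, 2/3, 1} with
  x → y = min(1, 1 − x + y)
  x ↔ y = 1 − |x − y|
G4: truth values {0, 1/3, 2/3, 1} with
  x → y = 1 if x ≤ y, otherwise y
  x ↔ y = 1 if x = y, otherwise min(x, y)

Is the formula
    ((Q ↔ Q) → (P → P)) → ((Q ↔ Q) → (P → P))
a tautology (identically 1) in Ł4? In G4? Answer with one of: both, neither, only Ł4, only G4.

In Ł4: every assignment gives 1 — tautology.
In G4: every assignment gives 1 — tautology.

both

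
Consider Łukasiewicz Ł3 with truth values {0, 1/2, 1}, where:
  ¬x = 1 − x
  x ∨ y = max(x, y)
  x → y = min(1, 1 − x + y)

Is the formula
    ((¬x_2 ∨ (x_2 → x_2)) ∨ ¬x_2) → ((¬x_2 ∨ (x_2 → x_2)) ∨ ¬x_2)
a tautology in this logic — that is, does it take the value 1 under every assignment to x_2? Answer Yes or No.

x_2 = 0 ↦ 1
x_2 = 1/2 ↦ 1
x_2 = 1 ↦ 1
Every assignment gives a value ≥ 1.

Yes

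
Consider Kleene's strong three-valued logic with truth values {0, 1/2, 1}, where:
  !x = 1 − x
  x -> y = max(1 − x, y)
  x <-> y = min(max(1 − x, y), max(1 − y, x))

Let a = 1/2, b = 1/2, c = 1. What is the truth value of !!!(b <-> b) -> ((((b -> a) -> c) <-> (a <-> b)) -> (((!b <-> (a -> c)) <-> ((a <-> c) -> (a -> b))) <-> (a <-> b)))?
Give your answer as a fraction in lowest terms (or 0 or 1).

b <-> b = 1/2 <-> 1/2 = 1/2
!(b <-> b) = !1/2 = 1/2
!!(b <-> b) = !1/2 = 1/2
!!!(b <-> b) = !1/2 = 1/2
b -> a = 1/2 -> 1/2 = 1/2
(b -> a) -> c = 1/2 -> 1 = 1
a <-> b = 1/2 <-> 1/2 = 1/2
((b -> a) -> c) <-> (a <-> b) = 1 <-> 1/2 = 1/2
!b = !1/2 = 1/2
a -> c = 1/2 -> 1 = 1
!b <-> (a -> c) = 1/2 <-> 1 = 1/2
a <-> c = 1/2 <-> 1 = 1/2
a -> b = 1/2 -> 1/2 = 1/2
(a <-> c) -> (a -> b) = 1/2 -> 1/2 = 1/2
(!b <-> (a -> c)) <-> ((a <-> c) -> (a -> b)) = 1/2 <-> 1/2 = 1/2
a <-> b = 1/2 <-> 1/2 = 1/2
((!b <-> (a -> c)) <-> ((a <-> c) -> (a -> b))) <-> (a <-> b) = 1/2 <-> 1/2 = 1/2
(((b -> a) -> c) <-> (a <-> b)) -> (((!b <-> (a -> c)) <-> ((a <-> c) -> (a -> b))) <-> (a <-> b)) = 1/2 -> 1/2 = 1/2
!!!(b <-> b) -> ((((b -> a) -> c) <-> (a <-> b)) -> (((!b <-> (a -> c)) <-> ((a <-> c) -> (a -> b))) <-> (a <-> b))) = 1/2 -> 1/2 = 1/2

1/2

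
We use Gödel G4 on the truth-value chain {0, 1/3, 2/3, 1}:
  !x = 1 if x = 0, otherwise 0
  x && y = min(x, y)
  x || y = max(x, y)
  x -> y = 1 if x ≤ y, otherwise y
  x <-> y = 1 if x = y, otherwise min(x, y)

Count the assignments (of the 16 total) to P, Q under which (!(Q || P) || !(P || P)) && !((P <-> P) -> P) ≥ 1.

4

P = 0, Q = 0 ↦ 1  ≥
P = 0, Q = 1/3 ↦ 1  ≥
P = 0, Q = 2/3 ↦ 1  ≥
P = 0, Q = 1 ↦ 1  ≥
P = 1/3, Q = 0 ↦ 0  <
P = 1/3, Q = 1/3 ↦ 0  <
P = 1/3, Q = 2/3 ↦ 0  <
P = 1/3, Q = 1 ↦ 0  <
P = 2/3, Q = 0 ↦ 0  <
P = 2/3, Q = 1/3 ↦ 0  <
P = 2/3, Q = 2/3 ↦ 0  <
P = 2/3, Q = 1 ↦ 0  <
P = 1, Q = 0 ↦ 0  <
P = 1, Q = 1/3 ↦ 0  <
P = 1, Q = 2/3 ↦ 0  <
P = 1, Q = 1 ↦ 0  <
So 4 of the 16 assignments meet the threshold.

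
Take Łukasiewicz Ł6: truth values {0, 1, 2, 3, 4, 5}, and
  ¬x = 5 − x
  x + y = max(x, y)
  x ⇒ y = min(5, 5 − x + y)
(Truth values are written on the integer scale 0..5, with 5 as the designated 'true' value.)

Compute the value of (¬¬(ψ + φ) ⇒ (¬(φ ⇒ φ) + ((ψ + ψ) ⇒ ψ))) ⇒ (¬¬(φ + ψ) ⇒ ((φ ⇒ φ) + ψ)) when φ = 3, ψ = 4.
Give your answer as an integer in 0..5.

5

ψ + φ = 4 + 3 = 4
¬(ψ + φ) = ¬4 = 1
¬¬(ψ + φ) = ¬1 = 4
φ ⇒ φ = 3 ⇒ 3 = 5
¬(φ ⇒ φ) = ¬5 = 0
ψ + ψ = 4 + 4 = 4
(ψ + ψ) ⇒ ψ = 4 ⇒ 4 = 5
¬(φ ⇒ φ) + ((ψ + ψ) ⇒ ψ) = 0 + 5 = 5
¬¬(ψ + φ) ⇒ (¬(φ ⇒ φ) + ((ψ + ψ) ⇒ ψ)) = 4 ⇒ 5 = 5
φ + ψ = 3 + 4 = 4
¬(φ + ψ) = ¬4 = 1
¬¬(φ + ψ) = ¬1 = 4
φ ⇒ φ = 3 ⇒ 3 = 5
(φ ⇒ φ) + ψ = 5 + 4 = 5
¬¬(φ + ψ) ⇒ ((φ ⇒ φ) + ψ) = 4 ⇒ 5 = 5
(¬¬(ψ + φ) ⇒ (¬(φ ⇒ φ) + ((ψ + ψ) ⇒ ψ))) ⇒ (¬¬(φ + ψ) ⇒ ((φ ⇒ φ) + ψ)) = 5 ⇒ 5 = 5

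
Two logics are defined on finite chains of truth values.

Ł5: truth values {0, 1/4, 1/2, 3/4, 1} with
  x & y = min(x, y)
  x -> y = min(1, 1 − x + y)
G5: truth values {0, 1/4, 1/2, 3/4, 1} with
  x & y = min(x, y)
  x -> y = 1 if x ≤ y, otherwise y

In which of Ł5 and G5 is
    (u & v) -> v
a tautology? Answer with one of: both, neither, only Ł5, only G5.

In Ł5: every assignment gives 1 — tautology.
In G5: every assignment gives 1 — tautology.

both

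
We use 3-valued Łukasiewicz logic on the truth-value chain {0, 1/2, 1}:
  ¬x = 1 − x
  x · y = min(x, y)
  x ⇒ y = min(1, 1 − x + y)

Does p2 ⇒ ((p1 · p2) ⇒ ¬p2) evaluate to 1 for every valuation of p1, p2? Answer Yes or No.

Counterexample: take p1 = 1/2, p2 = 1.
p1 · p2 = 1/2 · 1 = 1/2
¬p2 = ¬1 = 0
(p1 · p2) ⇒ ¬p2 = 1/2 ⇒ 0 = 1/2
p2 ⇒ ((p1 · p2) ⇒ ¬p2) = 1 ⇒ 1/2 = 1/2
This gives 1/2 ≠ 1.

No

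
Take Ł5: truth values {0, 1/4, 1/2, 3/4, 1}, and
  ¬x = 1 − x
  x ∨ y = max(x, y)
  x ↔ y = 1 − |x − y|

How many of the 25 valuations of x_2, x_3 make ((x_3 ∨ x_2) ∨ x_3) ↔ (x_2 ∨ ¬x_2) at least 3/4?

value 1: 14 assignments (counts)
value 3/4: 5 assignments (counts)
value 1/2: 4 assignments
value 1/4: 1 assignment
value 0: 1 assignment
So 19 of the 25 assignments meet the threshold.

19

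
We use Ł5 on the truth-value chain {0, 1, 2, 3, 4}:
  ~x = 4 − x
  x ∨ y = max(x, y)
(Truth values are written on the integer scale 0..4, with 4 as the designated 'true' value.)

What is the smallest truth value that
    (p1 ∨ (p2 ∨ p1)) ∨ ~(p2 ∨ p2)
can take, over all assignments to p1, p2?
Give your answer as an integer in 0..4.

Take p1 = 0, p2 = 2:
p2 ∨ p1 = 2 ∨ 0 = 2
p1 ∨ (p2 ∨ p1) = 0 ∨ 2 = 2
p2 ∨ p2 = 2 ∨ 2 = 2
~(p2 ∨ p2) = ~2 = 2
(p1 ∨ (p2 ∨ p1)) ∨ ~(p2 ∨ p2) = 2 ∨ 2 = 2
No assignment yields a value below 2, so this is the minimum.

2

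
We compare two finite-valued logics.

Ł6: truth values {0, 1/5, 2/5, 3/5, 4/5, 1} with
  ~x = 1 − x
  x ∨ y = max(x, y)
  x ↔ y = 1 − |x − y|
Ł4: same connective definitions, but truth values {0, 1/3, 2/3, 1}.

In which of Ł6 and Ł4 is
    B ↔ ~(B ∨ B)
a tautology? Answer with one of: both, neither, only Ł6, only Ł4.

In Ł6: at B = 0 the value is 0 — not a tautology.
In Ł4: at B = 0 the value is 0 — not a tautology.

neither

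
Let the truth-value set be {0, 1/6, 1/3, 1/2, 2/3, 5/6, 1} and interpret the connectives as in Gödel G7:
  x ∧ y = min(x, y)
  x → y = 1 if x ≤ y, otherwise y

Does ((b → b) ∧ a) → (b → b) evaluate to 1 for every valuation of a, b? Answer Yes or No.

At a = 1/2, b = 1, for instance:
b → b = 1 → 1 = 1
(b → b) ∧ a = 1 ∧ 1/2 = 1/2
((b → b) ∧ a) → (b → b) = 1/2 → 1 = 1
and checking the remaining 48 assignments likewise gives ≥ 1 in every case.

Yes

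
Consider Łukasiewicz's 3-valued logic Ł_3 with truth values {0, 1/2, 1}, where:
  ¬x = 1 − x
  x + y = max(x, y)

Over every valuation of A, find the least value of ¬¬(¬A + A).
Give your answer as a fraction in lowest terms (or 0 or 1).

Take A = 1/2:
¬A = ¬1/2 = 1/2
¬A + A = 1/2 + 1/2 = 1/2
¬(¬A + A) = ¬1/2 = 1/2
¬¬(¬A + A) = ¬1/2 = 1/2
No assignment yields a value below 1/2, so this is the minimum.

1/2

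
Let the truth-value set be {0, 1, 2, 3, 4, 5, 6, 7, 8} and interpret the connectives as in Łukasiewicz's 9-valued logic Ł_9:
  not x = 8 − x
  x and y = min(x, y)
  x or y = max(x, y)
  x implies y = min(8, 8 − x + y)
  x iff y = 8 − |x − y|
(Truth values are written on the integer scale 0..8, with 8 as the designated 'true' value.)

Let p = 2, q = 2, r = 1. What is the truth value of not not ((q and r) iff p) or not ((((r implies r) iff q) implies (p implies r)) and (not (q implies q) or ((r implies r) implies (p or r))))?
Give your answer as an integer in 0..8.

7

q and r = 2 and 1 = 1
(q and r) iff p = 1 iff 2 = 7
not ((q and r) iff p) = not 7 = 1
not not ((q and r) iff p) = not 1 = 7
r implies r = 1 implies 1 = 8
(r implies r) iff q = 8 iff 2 = 2
p implies r = 2 implies 1 = 7
((r implies r) iff q) implies (p implies r) = 2 implies 7 = 8
q implies q = 2 implies 2 = 8
not (q implies q) = not 8 = 0
r implies r = 1 implies 1 = 8
p or r = 2 or 1 = 2
(r implies r) implies (p or r) = 8 implies 2 = 2
not (q implies q) or ((r implies r) implies (p or r)) = 0 or 2 = 2
(((r implies r) iff q) implies (p implies r)) and (not (q implies q) or ((r implies r) implies (p or r))) = 8 and 2 = 2
not ((((r implies r) iff q) implies (p implies r)) and (not (q implies q) or ((r implies r) implies (p or r)))) = not 2 = 6
not not ((q and r) iff p) or not ((((r implies r) iff q) implies (p implies r)) and (not (q implies q) or ((r implies r) implies (p or r)))) = 7 or 6 = 7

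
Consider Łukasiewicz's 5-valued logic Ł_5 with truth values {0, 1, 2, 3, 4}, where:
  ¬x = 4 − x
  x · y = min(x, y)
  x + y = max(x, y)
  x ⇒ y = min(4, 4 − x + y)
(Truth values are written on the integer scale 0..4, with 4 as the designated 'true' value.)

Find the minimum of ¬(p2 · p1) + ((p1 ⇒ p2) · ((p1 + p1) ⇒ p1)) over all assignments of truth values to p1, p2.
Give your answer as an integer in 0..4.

2

Take p1 = 4, p2 = 2:
p2 · p1 = 2 · 4 = 2
¬(p2 · p1) = ¬2 = 2
p1 ⇒ p2 = 4 ⇒ 2 = 2
p1 + p1 = 4 + 4 = 4
(p1 + p1) ⇒ p1 = 4 ⇒ 4 = 4
(p1 ⇒ p2) · ((p1 + p1) ⇒ p1) = 2 · 4 = 2
¬(p2 · p1) + ((p1 ⇒ p2) · ((p1 + p1) ⇒ p1)) = 2 + 2 = 2
No assignment yields a value below 2, so this is the minimum.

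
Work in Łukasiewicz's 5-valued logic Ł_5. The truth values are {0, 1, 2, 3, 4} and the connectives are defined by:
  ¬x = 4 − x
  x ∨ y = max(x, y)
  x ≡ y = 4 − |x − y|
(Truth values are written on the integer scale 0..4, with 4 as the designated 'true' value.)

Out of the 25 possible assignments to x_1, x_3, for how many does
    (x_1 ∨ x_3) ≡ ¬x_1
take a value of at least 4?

value 4: 5 assignments (counts)
value 3: 4 assignments
value 2: 8 assignments
value 1: 2 assignments
value 0: 6 assignments
So 5 of the 25 assignments meet the threshold.

5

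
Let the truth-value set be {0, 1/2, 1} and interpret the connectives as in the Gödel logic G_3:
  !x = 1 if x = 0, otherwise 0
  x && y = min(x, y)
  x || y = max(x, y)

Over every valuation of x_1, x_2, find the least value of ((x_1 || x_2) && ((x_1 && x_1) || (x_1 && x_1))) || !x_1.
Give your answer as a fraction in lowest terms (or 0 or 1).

1/2

Take x_1 = 1/2, x_2 = 0:
x_1 || x_2 = 1/2 || 0 = 1/2
x_1 && x_1 = 1/2 && 1/2 = 1/2
x_1 && x_1 = 1/2 && 1/2 = 1/2
(x_1 && x_1) || (x_1 && x_1) = 1/2 || 1/2 = 1/2
(x_1 || x_2) && ((x_1 && x_1) || (x_1 && x_1)) = 1/2 && 1/2 = 1/2
!x_1 = !1/2 = 0
((x_1 || x_2) && ((x_1 && x_1) || (x_1 && x_1))) || !x_1 = 1/2 || 0 = 1/2
No assignment yields a value below 1/2, so this is the minimum.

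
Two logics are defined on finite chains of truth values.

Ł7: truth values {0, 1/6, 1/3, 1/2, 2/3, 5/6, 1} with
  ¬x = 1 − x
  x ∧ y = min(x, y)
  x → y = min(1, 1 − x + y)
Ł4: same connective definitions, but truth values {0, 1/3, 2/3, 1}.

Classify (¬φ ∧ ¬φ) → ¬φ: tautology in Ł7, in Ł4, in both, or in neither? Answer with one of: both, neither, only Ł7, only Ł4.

both

In Ł7: every assignment gives 1 — tautology.
In Ł4: every assignment gives 1 — tautology.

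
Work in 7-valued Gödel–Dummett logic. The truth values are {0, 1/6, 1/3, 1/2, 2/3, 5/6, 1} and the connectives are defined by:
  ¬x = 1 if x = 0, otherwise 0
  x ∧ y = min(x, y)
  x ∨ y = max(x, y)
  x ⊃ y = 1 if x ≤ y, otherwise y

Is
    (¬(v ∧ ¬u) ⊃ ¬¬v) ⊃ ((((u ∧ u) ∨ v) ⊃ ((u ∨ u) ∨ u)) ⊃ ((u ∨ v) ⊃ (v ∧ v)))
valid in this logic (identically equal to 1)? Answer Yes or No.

No

Counterexample: take u = 1/3, v = 1/6.
¬u = ¬1/3 = 0
v ∧ ¬u = 1/6 ∧ 0 = 0
¬(v ∧ ¬u) = ¬0 = 1
¬v = ¬1/6 = 0
¬¬v = ¬0 = 1
¬(v ∧ ¬u) ⊃ ¬¬v = 1 ⊃ 1 = 1
u ∧ u = 1/3 ∧ 1/3 = 1/3
(u ∧ u) ∨ v = 1/3 ∨ 1/6 = 1/3
u ∨ u = 1/3 ∨ 1/3 = 1/3
(u ∨ u) ∨ u = 1/3 ∨ 1/3 = 1/3
((u ∧ u) ∨ v) ⊃ ((u ∨ u) ∨ u) = 1/3 ⊃ 1/3 = 1
u ∨ v = 1/3 ∨ 1/6 = 1/3
v ∧ v = 1/6 ∧ 1/6 = 1/6
(u ∨ v) ⊃ (v ∧ v) = 1/3 ⊃ 1/6 = 1/6
(((u ∧ u) ∨ v) ⊃ ((u ∨ u) ∨ u)) ⊃ ((u ∨ v) ⊃ (v ∧ v)) = 1 ⊃ 1/6 = 1/6
(¬(v ∧ ¬u) ⊃ ¬¬v) ⊃ ((((u ∧ u) ∨ v) ⊃ ((u ∨ u) ∨ u)) ⊃ ((u ∨ v) ⊃ (v ∧ v))) = 1 ⊃ 1/6 = 1/6
This gives 1/6 ≠ 1.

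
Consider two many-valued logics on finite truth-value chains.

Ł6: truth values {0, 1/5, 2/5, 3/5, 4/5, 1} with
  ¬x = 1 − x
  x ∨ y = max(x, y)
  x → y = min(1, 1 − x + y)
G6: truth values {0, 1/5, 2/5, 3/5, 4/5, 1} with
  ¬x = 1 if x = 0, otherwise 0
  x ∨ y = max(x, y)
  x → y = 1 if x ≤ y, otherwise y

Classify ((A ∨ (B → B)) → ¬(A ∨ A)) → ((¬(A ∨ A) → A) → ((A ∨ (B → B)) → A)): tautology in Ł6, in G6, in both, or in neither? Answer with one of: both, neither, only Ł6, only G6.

In Ł6: every assignment gives 1 — tautology.
In G6: every assignment gives 1 — tautology.

both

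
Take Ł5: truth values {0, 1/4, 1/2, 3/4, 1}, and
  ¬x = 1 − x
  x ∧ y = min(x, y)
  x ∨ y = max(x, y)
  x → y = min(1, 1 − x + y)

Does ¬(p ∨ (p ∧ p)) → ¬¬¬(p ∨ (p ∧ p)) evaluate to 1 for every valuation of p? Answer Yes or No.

Yes

p = 0 ↦ 1
p = 1/4 ↦ 1
p = 1/2 ↦ 1
p = 3/4 ↦ 1
p = 1 ↦ 1
Every assignment gives a value ≥ 1.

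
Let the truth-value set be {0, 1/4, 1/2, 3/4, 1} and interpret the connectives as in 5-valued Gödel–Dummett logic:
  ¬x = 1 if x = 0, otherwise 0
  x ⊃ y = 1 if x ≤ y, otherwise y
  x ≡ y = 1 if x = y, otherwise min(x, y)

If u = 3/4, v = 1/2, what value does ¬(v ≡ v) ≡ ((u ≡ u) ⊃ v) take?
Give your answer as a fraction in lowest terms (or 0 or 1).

v ≡ v = 1/2 ≡ 1/2 = 1
¬(v ≡ v) = ¬1 = 0
u ≡ u = 3/4 ≡ 3/4 = 1
(u ≡ u) ⊃ v = 1 ⊃ 1/2 = 1/2
¬(v ≡ v) ≡ ((u ≡ u) ⊃ v) = 0 ≡ 1/2 = 0

0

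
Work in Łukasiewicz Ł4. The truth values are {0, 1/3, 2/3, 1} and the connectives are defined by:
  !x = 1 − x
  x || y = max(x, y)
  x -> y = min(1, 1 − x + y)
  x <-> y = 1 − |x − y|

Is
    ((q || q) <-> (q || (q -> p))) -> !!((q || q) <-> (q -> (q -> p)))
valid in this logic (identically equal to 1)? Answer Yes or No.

Counterexample: take p = 0, q = 1/3.
q || q = 1/3 || 1/3 = 1/3
q -> p = 1/3 -> 0 = 2/3
q || (q -> p) = 1/3 || 2/3 = 2/3
(q || q) <-> (q || (q -> p)) = 1/3 <-> 2/3 = 2/3
q || q = 1/3 || 1/3 = 1/3
q -> p = 1/3 -> 0 = 2/3
q -> (q -> p) = 1/3 -> 2/3 = 1
(q || q) <-> (q -> (q -> p)) = 1/3 <-> 1 = 1/3
!((q || q) <-> (q -> (q -> p))) = !1/3 = 2/3
!!((q || q) <-> (q -> (q -> p))) = !2/3 = 1/3
((q || q) <-> (q || (q -> p))) -> !!((q || q) <-> (q -> (q -> p))) = 2/3 -> 1/3 = 2/3
This gives 2/3 ≠ 1.

No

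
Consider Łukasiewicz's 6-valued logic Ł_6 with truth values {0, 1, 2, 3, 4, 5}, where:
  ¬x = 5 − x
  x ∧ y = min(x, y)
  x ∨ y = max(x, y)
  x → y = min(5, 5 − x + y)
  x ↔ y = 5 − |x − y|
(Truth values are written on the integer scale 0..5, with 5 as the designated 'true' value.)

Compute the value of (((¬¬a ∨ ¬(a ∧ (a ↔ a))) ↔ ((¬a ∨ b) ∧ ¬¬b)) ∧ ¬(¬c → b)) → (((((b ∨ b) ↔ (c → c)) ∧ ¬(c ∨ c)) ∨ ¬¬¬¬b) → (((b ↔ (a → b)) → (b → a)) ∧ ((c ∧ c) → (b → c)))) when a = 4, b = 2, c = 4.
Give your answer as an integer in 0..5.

¬a = ¬4 = 1
¬¬a = ¬1 = 4
a ↔ a = 4 ↔ 4 = 5
a ∧ (a ↔ a) = 4 ∧ 5 = 4
¬(a ∧ (a ↔ a)) = ¬4 = 1
¬¬a ∨ ¬(a ∧ (a ↔ a)) = 4 ∨ 1 = 4
¬a = ¬4 = 1
¬a ∨ b = 1 ∨ 2 = 2
¬b = ¬2 = 3
¬¬b = ¬3 = 2
(¬a ∨ b) ∧ ¬¬b = 2 ∧ 2 = 2
(¬¬a ∨ ¬(a ∧ (a ↔ a))) ↔ ((¬a ∨ b) ∧ ¬¬b) = 4 ↔ 2 = 3
¬c = ¬4 = 1
¬c → b = 1 → 2 = 5
¬(¬c → b) = ¬5 = 0
((¬¬a ∨ ¬(a ∧ (a ↔ a))) ↔ ((¬a ∨ b) ∧ ¬¬b)) ∧ ¬(¬c → b) = 3 ∧ 0 = 0
b ∨ b = 2 ∨ 2 = 2
c → c = 4 → 4 = 5
(b ∨ b) ↔ (c → c) = 2 ↔ 5 = 2
c ∨ c = 4 ∨ 4 = 4
¬(c ∨ c) = ¬4 = 1
((b ∨ b) ↔ (c → c)) ∧ ¬(c ∨ c) = 2 ∧ 1 = 1
¬b = ¬2 = 3
¬¬b = ¬3 = 2
¬¬¬b = ¬2 = 3
¬¬¬¬b = ¬3 = 2
(((b ∨ b) ↔ (c → c)) ∧ ¬(c ∨ c)) ∨ ¬¬¬¬b = 1 ∨ 2 = 2
a → b = 4 → 2 = 3
b ↔ (a → b) = 2 ↔ 3 = 4
b → a = 2 → 4 = 5
(b ↔ (a → b)) → (b → a) = 4 → 5 = 5
c ∧ c = 4 ∧ 4 = 4
b → c = 2 → 4 = 5
(c ∧ c) → (b → c) = 4 → 5 = 5
((b ↔ (a → b)) → (b → a)) ∧ ((c ∧ c) → (b → c)) = 5 ∧ 5 = 5
((((b ∨ b) ↔ (c → c)) ∧ ¬(c ∨ c)) ∨ ¬¬¬¬b) → (((b ↔ (a → b)) → (b → a)) ∧ ((c ∧ c) → (b → c))) = 2 → 5 = 5
(((¬¬a ∨ ¬(a ∧ (a ↔ a))) ↔ ((¬a ∨ b) ∧ ¬¬b)) ∧ ¬(¬c → b)) → (((((b ∨ b) ↔ (c → c)) ∧ ¬(c ∨ c)) ∨ ¬¬¬¬b) → (((b ↔ (a → b)) → (b → a)) ∧ ((c ∧ c) → (b → c)))) = 0 → 5 = 5

5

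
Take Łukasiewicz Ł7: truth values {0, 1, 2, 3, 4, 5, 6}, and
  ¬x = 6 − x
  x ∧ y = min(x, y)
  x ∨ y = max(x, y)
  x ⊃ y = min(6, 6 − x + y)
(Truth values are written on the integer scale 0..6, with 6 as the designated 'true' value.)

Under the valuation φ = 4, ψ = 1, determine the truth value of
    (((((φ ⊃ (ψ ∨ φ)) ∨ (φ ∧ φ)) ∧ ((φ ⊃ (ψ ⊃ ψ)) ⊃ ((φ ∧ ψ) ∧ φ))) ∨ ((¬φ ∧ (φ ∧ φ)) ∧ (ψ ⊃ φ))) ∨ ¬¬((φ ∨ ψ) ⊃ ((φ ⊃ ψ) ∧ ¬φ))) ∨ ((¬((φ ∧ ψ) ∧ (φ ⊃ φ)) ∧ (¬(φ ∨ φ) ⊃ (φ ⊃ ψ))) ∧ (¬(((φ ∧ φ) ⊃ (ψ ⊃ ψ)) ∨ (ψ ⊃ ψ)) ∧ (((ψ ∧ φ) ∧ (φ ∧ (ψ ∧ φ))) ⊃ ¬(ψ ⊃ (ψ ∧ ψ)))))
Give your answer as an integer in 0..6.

4

ψ ∨ φ = 1 ∨ 4 = 4
φ ⊃ (ψ ∨ φ) = 4 ⊃ 4 = 6
φ ∧ φ = 4 ∧ 4 = 4
(φ ⊃ (ψ ∨ φ)) ∨ (φ ∧ φ) = 6 ∨ 4 = 6
ψ ⊃ ψ = 1 ⊃ 1 = 6
φ ⊃ (ψ ⊃ ψ) = 4 ⊃ 6 = 6
φ ∧ ψ = 4 ∧ 1 = 1
(φ ∧ ψ) ∧ φ = 1 ∧ 4 = 1
(φ ⊃ (ψ ⊃ ψ)) ⊃ ((φ ∧ ψ) ∧ φ) = 6 ⊃ 1 = 1
((φ ⊃ (ψ ∨ φ)) ∨ (φ ∧ φ)) ∧ ((φ ⊃ (ψ ⊃ ψ)) ⊃ ((φ ∧ ψ) ∧ φ)) = 6 ∧ 1 = 1
¬φ = ¬4 = 2
φ ∧ φ = 4 ∧ 4 = 4
¬φ ∧ (φ ∧ φ) = 2 ∧ 4 = 2
ψ ⊃ φ = 1 ⊃ 4 = 6
(¬φ ∧ (φ ∧ φ)) ∧ (ψ ⊃ φ) = 2 ∧ 6 = 2
(((φ ⊃ (ψ ∨ φ)) ∨ (φ ∧ φ)) ∧ ((φ ⊃ (ψ ⊃ ψ)) ⊃ ((φ ∧ ψ) ∧ φ))) ∨ ((¬φ ∧ (φ ∧ φ)) ∧ (ψ ⊃ φ)) = 1 ∨ 2 = 2
φ ∨ ψ = 4 ∨ 1 = 4
φ ⊃ ψ = 4 ⊃ 1 = 3
¬φ = ¬4 = 2
(φ ⊃ ψ) ∧ ¬φ = 3 ∧ 2 = 2
(φ ∨ ψ) ⊃ ((φ ⊃ ψ) ∧ ¬φ) = 4 ⊃ 2 = 4
¬((φ ∨ ψ) ⊃ ((φ ⊃ ψ) ∧ ¬φ)) = ¬4 = 2
¬¬((φ ∨ ψ) ⊃ ((φ ⊃ ψ) ∧ ¬φ)) = ¬2 = 4
((((φ ⊃ (ψ ∨ φ)) ∨ (φ ∧ φ)) ∧ ((φ ⊃ (ψ ⊃ ψ)) ⊃ ((φ ∧ ψ) ∧ φ))) ∨ ((¬φ ∧ (φ ∧ φ)) ∧ (ψ ⊃ φ))) ∨ ¬¬((φ ∨ ψ) ⊃ ((φ ⊃ ψ) ∧ ¬φ)) = 2 ∨ 4 = 4
φ ∧ ψ = 4 ∧ 1 = 1
φ ⊃ φ = 4 ⊃ 4 = 6
(φ ∧ ψ) ∧ (φ ⊃ φ) = 1 ∧ 6 = 1
¬((φ ∧ ψ) ∧ (φ ⊃ φ)) = ¬1 = 5
φ ∨ φ = 4 ∨ 4 = 4
¬(φ ∨ φ) = ¬4 = 2
φ ⊃ ψ = 4 ⊃ 1 = 3
¬(φ ∨ φ) ⊃ (φ ⊃ ψ) = 2 ⊃ 3 = 6
¬((φ ∧ ψ) ∧ (φ ⊃ φ)) ∧ (¬(φ ∨ φ) ⊃ (φ ⊃ ψ)) = 5 ∧ 6 = 5
φ ∧ φ = 4 ∧ 4 = 4
ψ ⊃ ψ = 1 ⊃ 1 = 6
(φ ∧ φ) ⊃ (ψ ⊃ ψ) = 4 ⊃ 6 = 6
ψ ⊃ ψ = 1 ⊃ 1 = 6
((φ ∧ φ) ⊃ (ψ ⊃ ψ)) ∨ (ψ ⊃ ψ) = 6 ∨ 6 = 6
¬(((φ ∧ φ) ⊃ (ψ ⊃ ψ)) ∨ (ψ ⊃ ψ)) = ¬6 = 0
ψ ∧ φ = 1 ∧ 4 = 1
ψ ∧ φ = 1 ∧ 4 = 1
φ ∧ (ψ ∧ φ) = 4 ∧ 1 = 1
(ψ ∧ φ) ∧ (φ ∧ (ψ ∧ φ)) = 1 ∧ 1 = 1
ψ ∧ ψ = 1 ∧ 1 = 1
ψ ⊃ (ψ ∧ ψ) = 1 ⊃ 1 = 6
¬(ψ ⊃ (ψ ∧ ψ)) = ¬6 = 0
((ψ ∧ φ) ∧ (φ ∧ (ψ ∧ φ))) ⊃ ¬(ψ ⊃ (ψ ∧ ψ)) = 1 ⊃ 0 = 5
¬(((φ ∧ φ) ⊃ (ψ ⊃ ψ)) ∨ (ψ ⊃ ψ)) ∧ (((ψ ∧ φ) ∧ (φ ∧ (ψ ∧ φ))) ⊃ ¬(ψ ⊃ (ψ ∧ ψ))) = 0 ∧ 5 = 0
(¬((φ ∧ ψ) ∧ (φ ⊃ φ)) ∧ (¬(φ ∨ φ) ⊃ (φ ⊃ ψ))) ∧ (¬(((φ ∧ φ) ⊃ (ψ ⊃ ψ)) ∨ (ψ ⊃ ψ)) ∧ (((ψ ∧ φ) ∧ (φ ∧ (ψ ∧ φ))) ⊃ ¬(ψ ⊃ (ψ ∧ ψ)))) = 5 ∧ 0 = 0
(((((φ ⊃ (ψ ∨ φ)) ∨ (φ ∧ φ)) ∧ ((φ ⊃ (ψ ⊃ ψ)) ⊃ ((φ ∧ ψ) ∧ φ))) ∨ ((¬φ ∧ (φ ∧ φ)) ∧ (ψ ⊃ φ))) ∨ ¬¬((φ ∨ ψ) ⊃ ((φ ⊃ ψ) ∧ ¬φ))) ∨ ((¬((φ ∧ ψ) ∧ (φ ⊃ φ)) ∧ (¬(φ ∨ φ) ⊃ (φ ⊃ ψ))) ∧ (¬(((φ ∧ φ) ⊃ (ψ ⊃ ψ)) ∨ (ψ ⊃ ψ)) ∧ (((ψ ∧ φ) ∧ (φ ∧ (ψ ∧ φ))) ⊃ ¬(ψ ⊃ (ψ ∧ ψ))))) = 4 ∨ 0 = 4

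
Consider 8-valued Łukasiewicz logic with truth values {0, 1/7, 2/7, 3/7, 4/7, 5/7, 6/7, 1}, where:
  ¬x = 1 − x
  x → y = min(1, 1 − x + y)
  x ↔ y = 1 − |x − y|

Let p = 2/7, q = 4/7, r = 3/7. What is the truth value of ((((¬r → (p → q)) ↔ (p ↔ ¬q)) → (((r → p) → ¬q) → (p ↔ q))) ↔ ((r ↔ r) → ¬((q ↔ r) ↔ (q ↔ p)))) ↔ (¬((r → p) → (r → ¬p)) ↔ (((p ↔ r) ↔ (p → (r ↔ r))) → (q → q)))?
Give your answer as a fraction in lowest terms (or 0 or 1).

¬r = ¬3/7 = 4/7
p → q = 2/7 → 4/7 = 1
¬r → (p → q) = 4/7 → 1 = 1
¬q = ¬4/7 = 3/7
p ↔ ¬q = 2/7 ↔ 3/7 = 6/7
(¬r → (p → q)) ↔ (p ↔ ¬q) = 1 ↔ 6/7 = 6/7
r → p = 3/7 → 2/7 = 6/7
¬q = ¬4/7 = 3/7
(r → p) → ¬q = 6/7 → 3/7 = 4/7
p ↔ q = 2/7 ↔ 4/7 = 5/7
((r → p) → ¬q) → (p ↔ q) = 4/7 → 5/7 = 1
((¬r → (p → q)) ↔ (p ↔ ¬q)) → (((r → p) → ¬q) → (p ↔ q)) = 6/7 → 1 = 1
r ↔ r = 3/7 ↔ 3/7 = 1
q ↔ r = 4/7 ↔ 3/7 = 6/7
q ↔ p = 4/7 ↔ 2/7 = 5/7
(q ↔ r) ↔ (q ↔ p) = 6/7 ↔ 5/7 = 6/7
¬((q ↔ r) ↔ (q ↔ p)) = ¬6/7 = 1/7
(r ↔ r) → ¬((q ↔ r) ↔ (q ↔ p)) = 1 → 1/7 = 1/7
(((¬r → (p → q)) ↔ (p ↔ ¬q)) → (((r → p) → ¬q) → (p ↔ q))) ↔ ((r ↔ r) → ¬((q ↔ r) ↔ (q ↔ p))) = 1 ↔ 1/7 = 1/7
r → p = 3/7 → 2/7 = 6/7
¬p = ¬2/7 = 5/7
r → ¬p = 3/7 → 5/7 = 1
(r → p) → (r → ¬p) = 6/7 → 1 = 1
¬((r → p) → (r → ¬p)) = ¬1 = 0
p ↔ r = 2/7 ↔ 3/7 = 6/7
r ↔ r = 3/7 ↔ 3/7 = 1
p → (r ↔ r) = 2/7 → 1 = 1
(p ↔ r) ↔ (p → (r ↔ r)) = 6/7 ↔ 1 = 6/7
q → q = 4/7 → 4/7 = 1
((p ↔ r) ↔ (p → (r ↔ r))) → (q → q) = 6/7 → 1 = 1
¬((r → p) → (r → ¬p)) ↔ (((p ↔ r) ↔ (p → (r ↔ r))) → (q → q)) = 0 ↔ 1 = 0
((((¬r → (p → q)) ↔ (p ↔ ¬q)) → (((r → p) → ¬q) → (p ↔ q))) ↔ ((r ↔ r) → ¬((q ↔ r) ↔ (q ↔ p)))) ↔ (¬((r → p) → (r → ¬p)) ↔ (((p ↔ r) ↔ (p → (r ↔ r))) → (q → q))) = 1/7 ↔ 0 = 6/7

6/7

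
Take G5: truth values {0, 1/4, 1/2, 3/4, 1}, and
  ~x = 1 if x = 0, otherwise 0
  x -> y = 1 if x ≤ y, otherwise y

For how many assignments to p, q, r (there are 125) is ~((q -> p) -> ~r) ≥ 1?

value 1: 84 assignments (counts)
value 0: 41 assignments
So 84 of the 125 assignments meet the threshold.

84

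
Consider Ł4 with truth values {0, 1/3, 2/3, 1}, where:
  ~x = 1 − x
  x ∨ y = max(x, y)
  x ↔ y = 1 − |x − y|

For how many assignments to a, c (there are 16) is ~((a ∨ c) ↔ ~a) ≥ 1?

a = 0, c = 0 ↦ 1  ≥
a = 0, c = 1/3 ↦ 2/3  <
a = 0, c = 2/3 ↦ 1/3  <
a = 0, c = 1 ↦ 0  <
a = 1/3, c = 0 ↦ 1/3  <
a = 1/3, c = 1/3 ↦ 1/3  <
a = 1/3, c = 2/3 ↦ 0  <
a = 1/3, c = 1 ↦ 1/3  <
a = 2/3, c = 0 ↦ 1/3  <
a = 2/3, c = 1/3 ↦ 1/3  <
a = 2/3, c = 2/3 ↦ 1/3  <
a = 2/3, c = 1 ↦ 2/3  <
a = 1, c = 0 ↦ 1  ≥
a = 1, c = 1/3 ↦ 1  ≥
a = 1, c = 2/3 ↦ 1  ≥
a = 1, c = 1 ↦ 1  ≥
So 5 of the 16 assignments meet the threshold.

5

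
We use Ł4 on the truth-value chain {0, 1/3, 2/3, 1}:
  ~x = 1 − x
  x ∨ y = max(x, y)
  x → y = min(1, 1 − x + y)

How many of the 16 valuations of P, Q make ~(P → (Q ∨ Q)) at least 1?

1

P = 0, Q = 0 ↦ 0  <
P = 0, Q = 1/3 ↦ 0  <
P = 0, Q = 2/3 ↦ 0  <
P = 0, Q = 1 ↦ 0  <
P = 1/3, Q = 0 ↦ 1/3  <
P = 1/3, Q = 1/3 ↦ 0  <
P = 1/3, Q = 2/3 ↦ 0  <
P = 1/3, Q = 1 ↦ 0  <
P = 2/3, Q = 0 ↦ 2/3  <
P = 2/3, Q = 1/3 ↦ 1/3  <
P = 2/3, Q = 2/3 ↦ 0  <
P = 2/3, Q = 1 ↦ 0  <
P = 1, Q = 0 ↦ 1  ≥
P = 1, Q = 1/3 ↦ 2/3  <
P = 1, Q = 2/3 ↦ 1/3  <
P = 1, Q = 1 ↦ 0  <
So 1 of the 16 assignments meets the threshold.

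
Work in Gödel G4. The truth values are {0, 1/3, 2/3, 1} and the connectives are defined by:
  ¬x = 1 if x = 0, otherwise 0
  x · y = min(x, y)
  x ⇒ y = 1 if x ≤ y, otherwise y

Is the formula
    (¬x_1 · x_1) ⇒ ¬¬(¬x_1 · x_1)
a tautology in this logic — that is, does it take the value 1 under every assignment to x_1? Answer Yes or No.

x_1 = 0 ↦ 1
x_1 = 1/3 ↦ 1
x_1 = 2/3 ↦ 1
x_1 = 1 ↦ 1
Every assignment gives a value ≥ 1.

Yes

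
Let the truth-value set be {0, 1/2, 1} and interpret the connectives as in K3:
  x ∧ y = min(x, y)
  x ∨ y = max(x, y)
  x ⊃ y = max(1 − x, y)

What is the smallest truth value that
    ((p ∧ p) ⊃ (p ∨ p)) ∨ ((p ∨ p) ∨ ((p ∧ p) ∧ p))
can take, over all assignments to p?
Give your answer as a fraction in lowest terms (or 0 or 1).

1/2

Take p = 1/2:
p ∧ p = 1/2 ∧ 1/2 = 1/2
p ∨ p = 1/2 ∨ 1/2 = 1/2
(p ∧ p) ⊃ (p ∨ p) = 1/2 ⊃ 1/2 = 1/2
p ∨ p = 1/2 ∨ 1/2 = 1/2
p ∧ p = 1/2 ∧ 1/2 = 1/2
(p ∧ p) ∧ p = 1/2 ∧ 1/2 = 1/2
(p ∨ p) ∨ ((p ∧ p) ∧ p) = 1/2 ∨ 1/2 = 1/2
((p ∧ p) ⊃ (p ∨ p)) ∨ ((p ∨ p) ∨ ((p ∧ p) ∧ p)) = 1/2 ∨ 1/2 = 1/2
No assignment yields a value below 1/2, so this is the minimum.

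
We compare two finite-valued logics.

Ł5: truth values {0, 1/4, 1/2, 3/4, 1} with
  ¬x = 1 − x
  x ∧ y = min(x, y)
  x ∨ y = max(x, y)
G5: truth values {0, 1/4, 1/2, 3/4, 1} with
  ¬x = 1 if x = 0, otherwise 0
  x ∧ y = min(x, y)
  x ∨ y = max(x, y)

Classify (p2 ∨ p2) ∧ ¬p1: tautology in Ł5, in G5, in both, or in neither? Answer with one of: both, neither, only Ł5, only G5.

In Ł5: at p1 = 0, p2 = 0 the value is 0 — not a tautology.
In G5: at p1 = 0, p2 = 0 the value is 0 — not a tautology.

neither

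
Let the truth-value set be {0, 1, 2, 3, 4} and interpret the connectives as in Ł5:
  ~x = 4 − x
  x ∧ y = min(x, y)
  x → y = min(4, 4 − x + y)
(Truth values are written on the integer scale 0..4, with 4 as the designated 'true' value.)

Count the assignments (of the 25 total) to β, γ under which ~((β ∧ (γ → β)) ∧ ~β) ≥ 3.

20

value 4: 10 assignments (counts)
value 3: 10 assignments (counts)
value 2: 5 assignments
So 20 of the 25 assignments meet the threshold.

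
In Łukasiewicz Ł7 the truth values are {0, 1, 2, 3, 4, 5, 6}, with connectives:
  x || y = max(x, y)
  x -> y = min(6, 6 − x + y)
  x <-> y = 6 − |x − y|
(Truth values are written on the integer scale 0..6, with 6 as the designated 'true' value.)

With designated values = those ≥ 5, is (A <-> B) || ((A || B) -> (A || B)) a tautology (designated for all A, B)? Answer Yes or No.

Yes

At A = 0, B = 4, for instance:
A <-> B = 0 <-> 4 = 2
A || B = 0 || 4 = 4
A || B = 0 || 4 = 4
(A || B) -> (A || B) = 4 -> 4 = 6
(A <-> B) || ((A || B) -> (A || B)) = 2 || 6 = 6
and checking the remaining 48 assignments likewise gives ≥ 5 in every case.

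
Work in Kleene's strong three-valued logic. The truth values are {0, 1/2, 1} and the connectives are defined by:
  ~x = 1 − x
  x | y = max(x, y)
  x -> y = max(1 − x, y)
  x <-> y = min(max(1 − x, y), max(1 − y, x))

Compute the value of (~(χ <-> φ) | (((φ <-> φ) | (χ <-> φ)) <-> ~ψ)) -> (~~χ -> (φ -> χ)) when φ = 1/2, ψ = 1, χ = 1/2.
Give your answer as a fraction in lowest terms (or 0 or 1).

χ <-> φ = 1/2 <-> 1/2 = 1/2
~(χ <-> φ) = ~1/2 = 1/2
φ <-> φ = 1/2 <-> 1/2 = 1/2
χ <-> φ = 1/2 <-> 1/2 = 1/2
(φ <-> φ) | (χ <-> φ) = 1/2 | 1/2 = 1/2
~ψ = ~1 = 0
((φ <-> φ) | (χ <-> φ)) <-> ~ψ = 1/2 <-> 0 = 1/2
~(χ <-> φ) | (((φ <-> φ) | (χ <-> φ)) <-> ~ψ) = 1/2 | 1/2 = 1/2
~χ = ~1/2 = 1/2
~~χ = ~1/2 = 1/2
φ -> χ = 1/2 -> 1/2 = 1/2
~~χ -> (φ -> χ) = 1/2 -> 1/2 = 1/2
(~(χ <-> φ) | (((φ <-> φ) | (χ <-> φ)) <-> ~ψ)) -> (~~χ -> (φ -> χ)) = 1/2 -> 1/2 = 1/2

1/2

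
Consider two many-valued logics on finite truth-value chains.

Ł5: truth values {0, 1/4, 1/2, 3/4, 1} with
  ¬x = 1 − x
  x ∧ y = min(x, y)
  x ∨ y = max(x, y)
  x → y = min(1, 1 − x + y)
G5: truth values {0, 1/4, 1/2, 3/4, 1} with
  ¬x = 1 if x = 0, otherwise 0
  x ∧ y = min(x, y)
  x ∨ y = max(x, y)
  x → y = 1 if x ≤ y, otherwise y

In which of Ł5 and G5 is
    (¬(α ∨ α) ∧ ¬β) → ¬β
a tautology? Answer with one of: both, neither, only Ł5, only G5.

both

In Ł5: every assignment gives 1 — tautology.
In G5: every assignment gives 1 — tautology.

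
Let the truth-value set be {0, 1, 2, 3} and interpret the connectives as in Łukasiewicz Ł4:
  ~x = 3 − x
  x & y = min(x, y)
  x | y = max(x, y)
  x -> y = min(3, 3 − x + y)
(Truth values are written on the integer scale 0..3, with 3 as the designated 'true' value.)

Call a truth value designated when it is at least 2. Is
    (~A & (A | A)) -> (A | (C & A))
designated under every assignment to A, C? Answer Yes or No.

A = 0, C = 0 ↦ 3
A = 0, C = 1 ↦ 3
A = 0, C = 2 ↦ 3
A = 0, C = 3 ↦ 3
A = 1, C = 0 ↦ 3
A = 1, C = 1 ↦ 3
A = 1, C = 2 ↦ 3
A = 1, C = 3 ↦ 3
A = 2, C = 0 ↦ 3
A = 2, C = 1 ↦ 3
A = 2, C = 2 ↦ 3
A = 2, C = 3 ↦ 3
A = 3, C = 0 ↦ 3
A = 3, C = 1 ↦ 3
A = 3, C = 2 ↦ 3
A = 3, C = 3 ↦ 3
Every assignment gives a value ≥ 2.

Yes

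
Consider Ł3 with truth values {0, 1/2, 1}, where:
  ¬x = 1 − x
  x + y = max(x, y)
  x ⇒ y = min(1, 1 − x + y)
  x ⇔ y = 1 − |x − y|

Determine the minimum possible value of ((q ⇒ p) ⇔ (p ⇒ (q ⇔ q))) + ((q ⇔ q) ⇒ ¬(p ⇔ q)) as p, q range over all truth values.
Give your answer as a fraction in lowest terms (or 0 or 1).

Take p = 0, q = 1/2:
q ⇒ p = 1/2 ⇒ 0 = 1/2
q ⇔ q = 1/2 ⇔ 1/2 = 1
p ⇒ (q ⇔ q) = 0 ⇒ 1 = 1
(q ⇒ p) ⇔ (p ⇒ (q ⇔ q)) = 1/2 ⇔ 1 = 1/2
q ⇔ q = 1/2 ⇔ 1/2 = 1
p ⇔ q = 0 ⇔ 1/2 = 1/2
¬(p ⇔ q) = ¬1/2 = 1/2
(q ⇔ q) ⇒ ¬(p ⇔ q) = 1 ⇒ 1/2 = 1/2
((q ⇒ p) ⇔ (p ⇒ (q ⇔ q))) + ((q ⇔ q) ⇒ ¬(p ⇔ q)) = 1/2 + 1/2 = 1/2
No assignment yields a value below 1/2, so this is the minimum.

1/2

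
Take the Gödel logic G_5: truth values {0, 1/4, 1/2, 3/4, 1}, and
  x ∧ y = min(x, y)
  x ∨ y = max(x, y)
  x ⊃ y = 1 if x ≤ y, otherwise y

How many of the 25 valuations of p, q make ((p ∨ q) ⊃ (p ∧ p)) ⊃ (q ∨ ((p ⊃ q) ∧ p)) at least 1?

11

value 1: 11 assignments (counts)
value 3/4: 2 assignments
value 1/2: 3 assignments
value 1/4: 4 assignments
value 0: 5 assignments
So 11 of the 25 assignments meet the threshold.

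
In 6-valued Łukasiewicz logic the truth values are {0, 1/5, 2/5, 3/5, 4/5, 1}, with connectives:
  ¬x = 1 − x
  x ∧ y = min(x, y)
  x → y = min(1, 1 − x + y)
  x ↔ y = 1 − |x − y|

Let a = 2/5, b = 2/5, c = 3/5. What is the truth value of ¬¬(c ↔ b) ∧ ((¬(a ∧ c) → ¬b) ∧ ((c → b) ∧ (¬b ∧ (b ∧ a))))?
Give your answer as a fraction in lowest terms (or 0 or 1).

2/5

c ↔ b = 3/5 ↔ 2/5 = 4/5
¬(c ↔ b) = ¬4/5 = 1/5
¬¬(c ↔ b) = ¬1/5 = 4/5
a ∧ c = 2/5 ∧ 3/5 = 2/5
¬(a ∧ c) = ¬2/5 = 3/5
¬b = ¬2/5 = 3/5
¬(a ∧ c) → ¬b = 3/5 → 3/5 = 1
c → b = 3/5 → 2/5 = 4/5
¬b = ¬2/5 = 3/5
b ∧ a = 2/5 ∧ 2/5 = 2/5
¬b ∧ (b ∧ a) = 3/5 ∧ 2/5 = 2/5
(c → b) ∧ (¬b ∧ (b ∧ a)) = 4/5 ∧ 2/5 = 2/5
(¬(a ∧ c) → ¬b) ∧ ((c → b) ∧ (¬b ∧ (b ∧ a))) = 1 ∧ 2/5 = 2/5
¬¬(c ↔ b) ∧ ((¬(a ∧ c) → ¬b) ∧ ((c → b) ∧ (¬b ∧ (b ∧ a)))) = 4/5 ∧ 2/5 = 2/5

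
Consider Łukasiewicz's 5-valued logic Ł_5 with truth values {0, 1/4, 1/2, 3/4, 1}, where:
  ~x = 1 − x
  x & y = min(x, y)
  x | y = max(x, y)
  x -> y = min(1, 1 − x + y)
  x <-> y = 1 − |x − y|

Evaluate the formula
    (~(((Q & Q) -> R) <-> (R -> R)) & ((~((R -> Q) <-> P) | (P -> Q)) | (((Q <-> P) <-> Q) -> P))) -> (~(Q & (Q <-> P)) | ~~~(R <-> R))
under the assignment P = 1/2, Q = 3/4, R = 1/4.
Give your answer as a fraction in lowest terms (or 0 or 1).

Q & Q = 3/4 & 3/4 = 3/4
(Q & Q) -> R = 3/4 -> 1/4 = 1/2
R -> R = 1/4 -> 1/4 = 1
((Q & Q) -> R) <-> (R -> R) = 1/2 <-> 1 = 1/2
~(((Q & Q) -> R) <-> (R -> R)) = ~1/2 = 1/2
R -> Q = 1/4 -> 3/4 = 1
(R -> Q) <-> P = 1 <-> 1/2 = 1/2
~((R -> Q) <-> P) = ~1/2 = 1/2
P -> Q = 1/2 -> 3/4 = 1
~((R -> Q) <-> P) | (P -> Q) = 1/2 | 1 = 1
Q <-> P = 3/4 <-> 1/2 = 3/4
(Q <-> P) <-> Q = 3/4 <-> 3/4 = 1
((Q <-> P) <-> Q) -> P = 1 -> 1/2 = 1/2
(~((R -> Q) <-> P) | (P -> Q)) | (((Q <-> P) <-> Q) -> P) = 1 | 1/2 = 1
~(((Q & Q) -> R) <-> (R -> R)) & ((~((R -> Q) <-> P) | (P -> Q)) | (((Q <-> P) <-> Q) -> P)) = 1/2 & 1 = 1/2
Q <-> P = 3/4 <-> 1/2 = 3/4
Q & (Q <-> P) = 3/4 & 3/4 = 3/4
~(Q & (Q <-> P)) = ~3/4 = 1/4
R <-> R = 1/4 <-> 1/4 = 1
~(R <-> R) = ~1 = 0
~~(R <-> R) = ~0 = 1
~~~(R <-> R) = ~1 = 0
~(Q & (Q <-> P)) | ~~~(R <-> R) = 1/4 | 0 = 1/4
(~(((Q & Q) -> R) <-> (R -> R)) & ((~((R -> Q) <-> P) | (P -> Q)) | (((Q <-> P) <-> Q) -> P))) -> (~(Q & (Q <-> P)) | ~~~(R <-> R)) = 1/2 -> 1/4 = 3/4

3/4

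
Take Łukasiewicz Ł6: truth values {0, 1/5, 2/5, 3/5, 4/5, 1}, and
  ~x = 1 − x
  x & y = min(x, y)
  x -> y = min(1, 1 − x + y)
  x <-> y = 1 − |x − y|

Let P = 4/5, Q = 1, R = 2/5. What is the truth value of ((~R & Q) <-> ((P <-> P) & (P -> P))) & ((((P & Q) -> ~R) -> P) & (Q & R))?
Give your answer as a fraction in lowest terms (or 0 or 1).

2/5

~R = ~2/5 = 3/5
~R & Q = 3/5 & 1 = 3/5
P <-> P = 4/5 <-> 4/5 = 1
P -> P = 4/5 -> 4/5 = 1
(P <-> P) & (P -> P) = 1 & 1 = 1
(~R & Q) <-> ((P <-> P) & (P -> P)) = 3/5 <-> 1 = 3/5
P & Q = 4/5 & 1 = 4/5
~R = ~2/5 = 3/5
(P & Q) -> ~R = 4/5 -> 3/5 = 4/5
((P & Q) -> ~R) -> P = 4/5 -> 4/5 = 1
Q & R = 1 & 2/5 = 2/5
(((P & Q) -> ~R) -> P) & (Q & R) = 1 & 2/5 = 2/5
((~R & Q) <-> ((P <-> P) & (P -> P))) & ((((P & Q) -> ~R) -> P) & (Q & R)) = 3/5 & 2/5 = 2/5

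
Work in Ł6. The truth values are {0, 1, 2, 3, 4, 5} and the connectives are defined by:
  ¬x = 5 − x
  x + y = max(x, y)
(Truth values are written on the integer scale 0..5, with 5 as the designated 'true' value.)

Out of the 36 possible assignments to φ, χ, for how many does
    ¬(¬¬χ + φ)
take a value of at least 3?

value 5: 1 assignment (counts)
value 4: 3 assignments (counts)
value 3: 5 assignments (counts)
value 2: 7 assignments
value 1: 9 assignments
value 0: 11 assignments
So 9 of the 36 assignments meet the threshold.

9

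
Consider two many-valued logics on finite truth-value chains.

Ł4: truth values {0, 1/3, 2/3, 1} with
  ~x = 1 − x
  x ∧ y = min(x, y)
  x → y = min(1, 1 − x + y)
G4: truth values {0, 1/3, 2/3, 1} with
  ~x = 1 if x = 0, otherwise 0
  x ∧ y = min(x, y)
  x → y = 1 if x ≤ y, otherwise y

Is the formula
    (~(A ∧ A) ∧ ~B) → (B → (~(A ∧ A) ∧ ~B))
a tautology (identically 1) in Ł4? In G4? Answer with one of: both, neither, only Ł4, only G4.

In Ł4: every assignment gives 1 — tautology.
In G4: every assignment gives 1 — tautology.

both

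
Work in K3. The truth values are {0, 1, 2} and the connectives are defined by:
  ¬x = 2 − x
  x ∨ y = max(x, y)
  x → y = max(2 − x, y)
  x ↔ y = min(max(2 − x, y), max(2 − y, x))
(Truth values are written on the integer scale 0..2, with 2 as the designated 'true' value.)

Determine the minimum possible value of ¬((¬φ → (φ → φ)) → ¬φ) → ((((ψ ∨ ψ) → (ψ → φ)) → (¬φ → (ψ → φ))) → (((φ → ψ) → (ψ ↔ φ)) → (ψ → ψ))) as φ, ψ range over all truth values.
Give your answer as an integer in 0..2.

Take φ = 1, ψ = 1:
¬φ = ¬1 = 1
φ → φ = 1 → 1 = 1
¬φ → (φ → φ) = 1 → 1 = 1
¬φ = ¬1 = 1
(¬φ → (φ → φ)) → ¬φ = 1 → 1 = 1
¬((¬φ → (φ → φ)) → ¬φ) = ¬1 = 1
ψ ∨ ψ = 1 ∨ 1 = 1
ψ → φ = 1 → 1 = 1
(ψ ∨ ψ) → (ψ → φ) = 1 → 1 = 1
¬φ = ¬1 = 1
ψ → φ = 1 → 1 = 1
¬φ → (ψ → φ) = 1 → 1 = 1
((ψ ∨ ψ) → (ψ → φ)) → (¬φ → (ψ → φ)) = 1 → 1 = 1
φ → ψ = 1 → 1 = 1
ψ ↔ φ = 1 ↔ 1 = 1
(φ → ψ) → (ψ ↔ φ) = 1 → 1 = 1
ψ → ψ = 1 → 1 = 1
((φ → ψ) → (ψ ↔ φ)) → (ψ → ψ) = 1 → 1 = 1
(((ψ ∨ ψ) → (ψ → φ)) → (¬φ → (ψ → φ))) → (((φ → ψ) → (ψ ↔ φ)) → (ψ → ψ)) = 1 → 1 = 1
¬((¬φ → (φ → φ)) → ¬φ) → ((((ψ ∨ ψ) → (ψ → φ)) → (¬φ → (ψ → φ))) → (((φ → ψ) → (ψ ↔ φ)) → (ψ → ψ))) = 1 → 1 = 1
No assignment yields a value below 1, so this is the minimum.

1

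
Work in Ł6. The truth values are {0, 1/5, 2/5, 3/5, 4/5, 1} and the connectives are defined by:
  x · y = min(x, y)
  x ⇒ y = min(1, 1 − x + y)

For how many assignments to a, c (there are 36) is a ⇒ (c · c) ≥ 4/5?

26

value 1: 21 assignments (counts)
value 4/5: 5 assignments (counts)
value 3/5: 4 assignments
value 2/5: 3 assignments
value 1/5: 2 assignments
value 0: 1 assignment
So 26 of the 36 assignments meet the threshold.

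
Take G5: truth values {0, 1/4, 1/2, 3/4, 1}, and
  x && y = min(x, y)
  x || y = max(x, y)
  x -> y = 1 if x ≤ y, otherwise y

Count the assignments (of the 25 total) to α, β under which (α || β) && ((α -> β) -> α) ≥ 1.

value 1: 5 assignments (counts)
value 3/4: 5 assignments
value 1/2: 5 assignments
value 1/4: 5 assignments
value 0: 5 assignments
So 5 of the 25 assignments meet the threshold.

5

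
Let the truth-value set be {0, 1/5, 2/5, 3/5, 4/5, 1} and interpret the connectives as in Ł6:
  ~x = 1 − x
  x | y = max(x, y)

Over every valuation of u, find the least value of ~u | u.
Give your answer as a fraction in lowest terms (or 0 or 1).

Take u = 2/5:
~u = ~2/5 = 3/5
~u | u = 3/5 | 2/5 = 3/5
No assignment yields a value below 3/5, so this is the minimum.

3/5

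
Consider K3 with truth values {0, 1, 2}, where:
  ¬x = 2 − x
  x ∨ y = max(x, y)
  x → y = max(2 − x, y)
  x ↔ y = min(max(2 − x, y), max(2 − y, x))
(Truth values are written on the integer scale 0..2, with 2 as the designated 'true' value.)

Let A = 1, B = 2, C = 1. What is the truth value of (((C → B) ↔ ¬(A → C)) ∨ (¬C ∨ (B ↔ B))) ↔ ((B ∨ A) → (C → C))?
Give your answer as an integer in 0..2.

C → B = 1 → 2 = 2
A → C = 1 → 1 = 1
¬(A → C) = ¬1 = 1
(C → B) ↔ ¬(A → C) = 2 ↔ 1 = 1
¬C = ¬1 = 1
B ↔ B = 2 ↔ 2 = 2
¬C ∨ (B ↔ B) = 1 ∨ 2 = 2
((C → B) ↔ ¬(A → C)) ∨ (¬C ∨ (B ↔ B)) = 1 ∨ 2 = 2
B ∨ A = 2 ∨ 1 = 2
C → C = 1 → 1 = 1
(B ∨ A) → (C → C) = 2 → 1 = 1
(((C → B) ↔ ¬(A → C)) ∨ (¬C ∨ (B ↔ B))) ↔ ((B ∨ A) → (C → C)) = 2 ↔ 1 = 1

1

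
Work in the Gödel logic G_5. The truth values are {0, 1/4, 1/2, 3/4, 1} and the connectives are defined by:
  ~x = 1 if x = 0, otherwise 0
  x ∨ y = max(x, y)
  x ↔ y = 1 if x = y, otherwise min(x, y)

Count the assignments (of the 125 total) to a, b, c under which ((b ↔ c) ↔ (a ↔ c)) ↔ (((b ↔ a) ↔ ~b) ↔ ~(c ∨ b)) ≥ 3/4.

value 1: 65 assignments (counts)
value 3/4: 4 assignments (counts)
value 1/2: 12 assignments
value 1/4: 24 assignments
value 0: 20 assignments
So 69 of the 125 assignments meet the threshold.

69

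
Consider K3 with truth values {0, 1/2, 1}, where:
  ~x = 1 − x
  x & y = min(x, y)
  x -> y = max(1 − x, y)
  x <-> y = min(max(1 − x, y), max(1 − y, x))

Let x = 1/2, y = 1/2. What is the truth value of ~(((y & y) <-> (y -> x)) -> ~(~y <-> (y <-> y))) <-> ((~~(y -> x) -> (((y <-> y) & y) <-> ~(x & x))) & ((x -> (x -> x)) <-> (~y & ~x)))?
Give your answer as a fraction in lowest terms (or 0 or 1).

1/2

y & y = 1/2 & 1/2 = 1/2
y -> x = 1/2 -> 1/2 = 1/2
(y & y) <-> (y -> x) = 1/2 <-> 1/2 = 1/2
~y = ~1/2 = 1/2
y <-> y = 1/2 <-> 1/2 = 1/2
~y <-> (y <-> y) = 1/2 <-> 1/2 = 1/2
~(~y <-> (y <-> y)) = ~1/2 = 1/2
((y & y) <-> (y -> x)) -> ~(~y <-> (y <-> y)) = 1/2 -> 1/2 = 1/2
~(((y & y) <-> (y -> x)) -> ~(~y <-> (y <-> y))) = ~1/2 = 1/2
y -> x = 1/2 -> 1/2 = 1/2
~(y -> x) = ~1/2 = 1/2
~~(y -> x) = ~1/2 = 1/2
y <-> y = 1/2 <-> 1/2 = 1/2
(y <-> y) & y = 1/2 & 1/2 = 1/2
x & x = 1/2 & 1/2 = 1/2
~(x & x) = ~1/2 = 1/2
((y <-> y) & y) <-> ~(x & x) = 1/2 <-> 1/2 = 1/2
~~(y -> x) -> (((y <-> y) & y) <-> ~(x & x)) = 1/2 -> 1/2 = 1/2
x -> x = 1/2 -> 1/2 = 1/2
x -> (x -> x) = 1/2 -> 1/2 = 1/2
~y = ~1/2 = 1/2
~x = ~1/2 = 1/2
~y & ~x = 1/2 & 1/2 = 1/2
(x -> (x -> x)) <-> (~y & ~x) = 1/2 <-> 1/2 = 1/2
(~~(y -> x) -> (((y <-> y) & y) <-> ~(x & x))) & ((x -> (x -> x)) <-> (~y & ~x)) = 1/2 & 1/2 = 1/2
~(((y & y) <-> (y -> x)) -> ~(~y <-> (y <-> y))) <-> ((~~(y -> x) -> (((y <-> y) & y) <-> ~(x & x))) & ((x -> (x -> x)) <-> (~y & ~x))) = 1/2 <-> 1/2 = 1/2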